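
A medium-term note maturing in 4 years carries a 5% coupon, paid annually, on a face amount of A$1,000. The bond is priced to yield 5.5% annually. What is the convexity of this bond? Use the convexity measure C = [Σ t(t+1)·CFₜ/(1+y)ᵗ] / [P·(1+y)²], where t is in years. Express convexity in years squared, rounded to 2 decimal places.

16.30

With y = 0.055:
  t   CF        PV=CF/(1+0.055)^t    t·PV        t(t+1)·PV
  1        50.00        47.3934        47.3934          94.7867
  2        50.00        44.9226        89.8452         269.5357
  3        50.00        42.5807       127.7420         510.9682
  4     1,050.00       847.5776     3,390.3103      16,951.5516
  Σ                    982.4742     3,655.2910      17,826.8423
P = 982.4742.
Convexity = Σ t(t+1)·PV / [P·(1+y)²] = 17,826.8423 / (982.4742 × 1.113025) = 16.30228.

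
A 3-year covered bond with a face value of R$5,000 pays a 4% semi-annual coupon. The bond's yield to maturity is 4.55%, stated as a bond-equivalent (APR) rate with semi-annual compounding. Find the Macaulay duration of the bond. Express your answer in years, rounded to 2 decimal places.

Periodic yield y = 0.02275. Discount each cash flow and weight by its period:
  t   CF        PV=CF/(1+0.02275)^t    t·PV
  1       100.00        97.7756        97.7756
  2       100.00        95.6007       191.2014
  3       100.00        93.4742       280.4225
  4       100.00        91.3949       365.5797
  5       100.00        89.3619       446.8097
  6     5,100.00     4,456.0827    26,736.4965
  Σ                  4,923.6900    28,118.2853
Price P = Σ PV = 4,923.6900.
Macaulay duration = Σ(t·PV) / P = 28,118.2853 / 4,923.6900 = 5.71082 half-year periods.
In years: 5.71082 / 2 = 2.85541 years.

2.86 years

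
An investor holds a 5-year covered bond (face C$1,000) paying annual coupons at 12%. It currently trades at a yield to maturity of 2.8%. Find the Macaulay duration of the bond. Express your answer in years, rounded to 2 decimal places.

Periodic yield y = 0.028. Discount each cash flow and weight by its year:
  t   CF        PV=CF/(1+0.028)^t    t·PV
  1       120.00       116.7315       116.7315
  2       120.00       113.5521       227.1041
  3       120.00       110.4592       331.3776
  4       120.00       107.4506       429.8023
  5     1,120.00       975.5566     4,877.7828
  Σ                  1,423.7499     5,982.7983
Price P = Σ PV = 1,423.7499.
Macaulay duration = Σ(t·PV) / P = 5,982.7983 / 1,423.7499 = 4.20214 years.

4.20 years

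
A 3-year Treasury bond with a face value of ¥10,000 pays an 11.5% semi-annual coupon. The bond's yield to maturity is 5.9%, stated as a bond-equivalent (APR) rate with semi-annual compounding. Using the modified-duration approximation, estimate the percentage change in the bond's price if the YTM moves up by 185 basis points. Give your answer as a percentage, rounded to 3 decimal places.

-4.762%

Periodic yield y = 0.0295. Modified duration first:
  t   CF        PV=CF/(1+0.0295)^t    t·PV
  1       575.00       558.5236       558.5236
  2       575.00       542.5192     1,085.0385
  3       575.00       526.9735     1,580.9206
  4       575.00       511.8733     2,047.4930
  5       575.00       497.2057     2,486.0284
  6    10,575.00     8,882.2352    53,293.4114
  Σ                 11,519.3305    61,051.4154
P = 11,519.3305; D_Mac = 5.29991 half-year periods = 2.64996 yrs; D_mod = 2.64996/(1+0.0295) = 2.57402 yrs.
ΔP/P ≈ -D_mod · Δy = -2.57402 × (+0.0185) = -0.047619 = -4.7619%.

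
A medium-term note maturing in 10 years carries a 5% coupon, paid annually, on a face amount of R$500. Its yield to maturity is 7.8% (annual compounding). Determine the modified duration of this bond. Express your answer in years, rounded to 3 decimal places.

7.295 years

Periodic yield y = 0.078. First find Macaulay duration:
  t   CF        PV=CF/(1+0.078)^t    t·PV
  1        25.00        23.1911        23.1911
  2        25.00        21.5131        43.0261
  3        25.00        19.9565        59.8694
  4        25.00        18.5125        74.0500
  5        25.00        17.1730        85.8650
  6        25.00        15.9304        95.5826
  7        25.00        14.7778       103.4443
  8        25.00        13.7085       109.6680
  9        25.00        12.7166       114.4494
  10      525.00       247.7261     2,477.2606
  Σ                    405.2055     3,186.4066
P = 405.2055; Macaulay duration = 3,186.4066 / 405.2055 = 7.86368 years.
Modified duration = D_Mac / (1 + y) = 7.86368 / 1.078 = 7.29469 years.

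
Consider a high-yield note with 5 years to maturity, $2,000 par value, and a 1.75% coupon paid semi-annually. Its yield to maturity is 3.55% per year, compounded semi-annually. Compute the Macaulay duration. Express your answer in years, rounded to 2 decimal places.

4.80 years

Periodic yield y = 0.01775. Discount each cash flow and weight by its period:
  t   CF        PV=CF/(1+0.01775)^t    t·PV
  1        17.50        17.1948        17.1948
  2        17.50        16.8949        33.7898
  3        17.50        16.6003        49.8008
  4        17.50        16.3107        65.2430
  5        17.50        16.0263        80.1314
  6        17.50        15.7468        94.4806
  7        17.50        15.4721       108.3050
  8        17.50        15.2023       121.6184
  9        17.50        14.9372       134.4344
  10    2,017.50     1,692.0081    16,920.0808
  Σ                  1,836.3934    17,625.0788
Price P = Σ PV = 1,836.3934.
Macaulay duration = Σ(t·PV) / P = 17,625.0788 / 1,836.3934 = 9.59766 half-year periods.
In years: 9.59766 / 2 = 4.79883 years.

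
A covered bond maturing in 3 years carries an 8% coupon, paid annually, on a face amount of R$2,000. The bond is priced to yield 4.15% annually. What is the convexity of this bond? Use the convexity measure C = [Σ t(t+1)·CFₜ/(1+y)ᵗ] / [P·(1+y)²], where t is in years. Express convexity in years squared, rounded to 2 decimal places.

With y = 0.0415:
  t   CF        PV=CF/(1+0.0415)^t    t·PV        t(t+1)·PV
  1       160.00       153.6246       153.6246         307.2492
  2       160.00       147.5032       295.0064         885.0192
  3     2,160.00     1,911.9473     5,735.8420      22,943.3682
  Σ                  2,213.0751     6,184.4730      24,135.6365
P = 2,213.0751.
Convexity = Σ t(t+1)·PV / [P·(1+y)²] = 24,135.6365 / (2,213.0751 × 1.084722) = 10.05412.

10.05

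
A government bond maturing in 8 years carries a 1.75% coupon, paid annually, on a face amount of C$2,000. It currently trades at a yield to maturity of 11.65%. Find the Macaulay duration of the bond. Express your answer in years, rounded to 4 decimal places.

7.2865 years

Periodic yield y = 0.1165. Discount each cash flow and weight by its year:
  t   CF        PV=CF/(1+0.1165)^t    t·PV
  1        35.00        31.3480        31.3480
  2        35.00        28.0770        56.1540
  3        35.00        25.1473        75.4420
  4        35.00        22.5234        90.0934
  5        35.00        20.1732       100.8659
  6        35.00        18.0682       108.4094
  7        35.00        16.1829       113.2805
  8     2,035.00       842.7419     6,741.9353
  Σ                  1,004.2619     7,317.5284
Price P = Σ PV = 1,004.2619.
Macaulay duration = Σ(t·PV) / P = 7,317.5284 / 1,004.2619 = 7.28647 years.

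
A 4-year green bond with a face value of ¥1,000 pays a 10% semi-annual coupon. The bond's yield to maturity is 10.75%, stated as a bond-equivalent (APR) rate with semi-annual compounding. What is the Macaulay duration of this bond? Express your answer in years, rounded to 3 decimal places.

3.385 years

Periodic yield y = 0.05375. Discount each cash flow and weight by its period:
  t   CF        PV=CF/(1+0.05375)^t    t·PV
  1        50.00        47.4496        47.4496
  2        50.00        45.0293        90.0585
  3        50.00        42.7324       128.1972
  4        50.00        40.5527       162.2108
  5        50.00        38.4842       192.4208
  6        50.00        36.5212       219.1269
  7        50.00        34.6583       242.6079
  8     1,050.00       690.6986     5,525.5891
  Σ                    976.1262     6,607.6608
Price P = Σ PV = 976.1262.
Macaulay duration = Σ(t·PV) / P = 6,607.6608 / 976.1262 = 6.76927 half-year periods.
In years: 6.76927 / 2 = 3.38463 years.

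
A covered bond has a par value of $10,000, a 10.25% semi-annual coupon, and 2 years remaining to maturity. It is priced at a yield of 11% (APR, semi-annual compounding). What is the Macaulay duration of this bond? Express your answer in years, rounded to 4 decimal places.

Periodic yield y = 0.055. Discount each cash flow and weight by its period:
  t   CF        PV=CF/(1+0.055)^t    t·PV
  1       512.50       485.7820       485.7820
  2       512.50       460.4569       920.9137
  3       512.50       436.4520     1,309.3560
  4    10,512.50     8,485.8660    33,943.4641
  Σ                  9,868.5569    36,659.5158
Price P = Σ PV = 9,868.5569.
Macaulay duration = Σ(t·PV) / P = 36,659.5158 / 9,868.5569 = 3.71478 half-year periods.
In years: 3.71478 / 2 = 1.85739 years.

1.8574 years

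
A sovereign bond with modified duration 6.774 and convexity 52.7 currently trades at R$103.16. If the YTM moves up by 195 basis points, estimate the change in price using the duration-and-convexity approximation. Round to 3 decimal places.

Duration effect: -D_mod·Δy = -6.774 × (+0.0195) = -0.132093
Convexity effect: ½·C·(Δy)² = 0.5 × 52.7 × (0.0195)² = +0.0100195875
ΔP/P ≈ -0.132093 + 0.0100195875 = -0.1220734125
ΔP ≈ 103.16 × (-0.1220734125) = -12.5930932335.

-R$12.593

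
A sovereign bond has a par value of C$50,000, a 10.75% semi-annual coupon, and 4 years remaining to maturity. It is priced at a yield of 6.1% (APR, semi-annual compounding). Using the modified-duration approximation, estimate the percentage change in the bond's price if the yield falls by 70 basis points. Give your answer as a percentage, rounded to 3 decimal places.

Periodic yield y = 0.0305. Modified duration first:
  t   CF        PV=CF/(1+0.0305)^t    t·PV
  1     2,687.50     2,607.9573     2,607.9573
  2     2,687.50     2,530.7689     5,061.5377
  3     2,687.50     2,455.8650     7,367.5949
  4     2,687.50     2,383.1780     9,532.7122
  5     2,687.50     2,312.6424    11,563.2122
  6     2,687.50     2,244.1945    13,465.1671
  7     2,687.50     2,177.7725    15,244.4072
  8    52,687.50    41,430.8290   331,446.6318
  Σ                 58,143.2076   396,289.2204
P = 58,143.2076; D_Mac = 6.81574 half-year periods = 3.40787 yrs; D_mod = 3.40787/(1+0.0305) = 3.30701 yrs.
ΔP/P ≈ -D_mod · Δy = -3.30701 × (-0.007) = +0.023149 = +2.3149%.

+2.315%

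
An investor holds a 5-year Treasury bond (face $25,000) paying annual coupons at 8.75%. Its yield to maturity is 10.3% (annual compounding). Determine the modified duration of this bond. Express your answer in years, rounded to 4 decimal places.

Periodic yield y = 0.103. First find Macaulay duration:
  t   CF        PV=CF/(1+0.103)^t    t·PV
  1     2,187.50     1,983.2276     1,983.2276
  2     2,187.50     1,798.0304     3,596.0609
  3     2,187.50     1,630.1273     4,890.3819
  4     2,187.50     1,477.9033     5,911.6131
  5    27,187.50    16,652.9705    83,264.8524
  Σ                 23,542.2591    99,646.1358
P = 23,542.2591; Macaulay duration = 99,646.1358 / 23,542.2591 = 4.23265 years.
Modified duration = D_Mac / (1 + y) = 4.23265 / 1.103 = 3.83740 years.

3.8374 years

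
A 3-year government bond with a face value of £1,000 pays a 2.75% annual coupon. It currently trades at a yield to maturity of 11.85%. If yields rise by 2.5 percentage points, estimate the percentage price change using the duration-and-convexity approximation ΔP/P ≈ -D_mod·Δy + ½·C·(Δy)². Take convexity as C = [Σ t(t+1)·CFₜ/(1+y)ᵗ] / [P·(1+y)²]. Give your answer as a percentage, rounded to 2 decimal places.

-6.21%

With y = 0.1185:
  t   CF        PV=CF/(1+0.1185)^t    t·PV        t(t+1)·PV
  1        27.50        24.5865        24.5865          49.1730
  2        27.50        21.9817        43.9633         131.8900
  3     1,027.50       734.3006     2,202.9017       8,811.6068
  Σ                    780.8687     2,271.4516       8,992.6699
P = 780.8687; D_Mac = 2.90888 yrs; D_mod = 2.60070 yrs; C = 9.20531.
Duration effect: -2.60070 × (+0.025) = -0.065017
Convexity effect: 0.5 × 9.20531 × (0.025)² = +0.0028767
ΔP/P ≈ -0.065017 + 0.0028767 = -0.062141 = -6.2141%.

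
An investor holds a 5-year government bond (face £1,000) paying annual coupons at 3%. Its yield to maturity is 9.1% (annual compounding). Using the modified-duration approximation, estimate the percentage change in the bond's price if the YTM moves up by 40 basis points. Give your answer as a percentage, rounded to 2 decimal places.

Periodic yield y = 0.091. Modified duration first:
  t   CF        PV=CF/(1+0.091)^t    t·PV
  1        30.00        27.4977        27.4977
  2        30.00        25.2041        50.4083
  3        30.00        23.1019        69.3056
  4        30.00        21.1749        84.6998
  5     1,030.00       666.3670     3,331.8349
  Σ                    763.3456     3,563.7463
P = 763.3456; D_Mac = 4.66859 yrs; D_mod = 4.66859/(1+0.091) = 4.27918 yrs.
ΔP/P ≈ -D_mod · Δy = -4.27918 × (+0.004) = -0.017117 = -1.7117%.

-1.71%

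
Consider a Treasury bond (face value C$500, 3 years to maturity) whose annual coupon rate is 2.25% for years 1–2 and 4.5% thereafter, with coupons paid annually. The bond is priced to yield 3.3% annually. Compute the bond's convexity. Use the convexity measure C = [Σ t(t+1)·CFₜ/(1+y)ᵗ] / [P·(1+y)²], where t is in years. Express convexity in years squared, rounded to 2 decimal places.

10.92

With y = 0.033:
  t   CF        PV=CF/(1+0.033)^t    t·PV        t(t+1)·PV
  1        11.25        10.8906        10.8906          21.7812
  2        11.25        10.5427        21.0854          63.2562
  3       522.50       474.0076     1,422.0229       5,688.0915
  Σ                    495.4409     1,453.9989       5,773.1290
P = 495.4409.
Convexity = Σ t(t+1)·PV / [P·(1+y)²] = 5,773.1290 / (495.4409 × 1.067089) = 10.91990.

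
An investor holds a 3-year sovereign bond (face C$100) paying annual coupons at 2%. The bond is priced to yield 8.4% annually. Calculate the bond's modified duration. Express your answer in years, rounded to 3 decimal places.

Periodic yield y = 0.084. First find Macaulay duration:
  t   CF        PV=CF/(1+0.084)^t    t·PV
  1         2.00         1.8450         1.8450
  2         2.00         1.7020         3.4041
  3       102.00        80.0778       240.2335
  Σ                     83.6249       245.4826
P = 83.6249; Macaulay duration = 245.4826 / 83.6249 = 2.93552 years.
Modified duration = D_Mac / (1 + y) = 2.93552 / 1.084 = 2.70804 years.

2.708 years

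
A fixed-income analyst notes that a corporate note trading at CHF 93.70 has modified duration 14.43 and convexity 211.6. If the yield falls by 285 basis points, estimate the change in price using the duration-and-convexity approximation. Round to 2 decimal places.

Duration effect: -D_mod·Δy = -14.43 × (-0.0285) = +0.411255
Convexity effect: ½·C·(Δy)² = 0.5 × 211.6 × (-0.0285)² = +0.08593605
ΔP/P ≈ +0.411255 + 0.08593605 = +0.49719105
ΔP ≈ 93.70 × (+0.49719105) = +46.586801385.

+CHF 46.59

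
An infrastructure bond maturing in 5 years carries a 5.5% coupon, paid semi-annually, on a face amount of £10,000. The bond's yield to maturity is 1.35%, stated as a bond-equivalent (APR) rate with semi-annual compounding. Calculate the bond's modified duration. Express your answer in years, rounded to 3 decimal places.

Periodic yield y = 0.00675. First find Macaulay duration:
  t   CF        PV=CF/(1+0.00675)^t    t·PV
  1       275.00       273.1562       273.1562
  2       275.00       271.3248       542.6495
  3       275.00       269.5056       808.5168
  4       275.00       267.6986     1,070.7945
  5       275.00       265.9038     1,329.5189
  6       275.00       264.1210     1,584.7257
  7       275.00       262.3501     1,836.4507
  8       275.00       260.5911     2,084.7288
  9       275.00       258.8439     2,329.5952
  10   10,275.00     9,606.5058    96,065.0577
  Σ                 12,000.0008   107,925.1939
P = 12,000.0008; Macaulay duration = 107,925.1939 / 12,000.0008 = 8.99377 half-year periods = 4.49688 years.
Modified duration = D_Mac / (1 + y) = 4.49688 / 1.00675 = 4.46673 years.

4.467 years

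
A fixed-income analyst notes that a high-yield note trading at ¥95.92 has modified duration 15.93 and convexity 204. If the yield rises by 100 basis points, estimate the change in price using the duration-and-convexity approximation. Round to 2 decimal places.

Duration effect: -D_mod·Δy = -15.93 × (+0.01) = -0.159300
Convexity effect: ½·C·(Δy)² = 0.5 × 204 × (0.01)² = +0.0102000
ΔP/P ≈ -0.159300 + 0.0102000 = -0.149100
ΔP ≈ 95.92 × (-0.149100) = -14.301672.

-¥14.30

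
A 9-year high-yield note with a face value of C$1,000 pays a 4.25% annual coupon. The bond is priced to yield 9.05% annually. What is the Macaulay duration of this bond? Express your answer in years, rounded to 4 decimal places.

Periodic yield y = 0.0905. Discount each cash flow and weight by its year:
  t   CF        PV=CF/(1+0.0905)^t    t·PV
  1        42.50        38.9729        38.9729
  2        42.50        35.7386        71.4772
  3        42.50        32.7727        98.3180
  4        42.50        30.0529       120.2116
  5        42.50        27.5588       137.7941
  6        42.50        25.2717       151.6304
  7        42.50        23.1744       162.2211
  8        42.50        21.2512       170.0096
  9     1,042.50       478.0189     4,302.1698
  Σ                    712.8122     5,252.8047
Price P = Σ PV = 712.8122.
Macaulay duration = Σ(t·PV) / P = 5,252.8047 / 712.8122 = 7.36913 years.

7.3691 years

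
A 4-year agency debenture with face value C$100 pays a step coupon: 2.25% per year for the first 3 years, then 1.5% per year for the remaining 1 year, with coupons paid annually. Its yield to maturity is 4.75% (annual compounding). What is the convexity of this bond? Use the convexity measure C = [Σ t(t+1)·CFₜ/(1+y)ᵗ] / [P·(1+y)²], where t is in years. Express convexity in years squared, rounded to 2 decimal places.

With y = 0.0475:
  t   CF        PV=CF/(1+0.0475)^t    t·PV        t(t+1)·PV
  1         2.25         2.1480         2.1480           4.2959
  2         2.25         2.0506         4.1011          12.3034
  3         2.25         1.9576         5.8728          23.4910
  4       101.50        84.3043       337.2173       1,686.0867
  Σ                     90.4605       349.3392       1,726.1771
P = 90.4605.
Convexity = Σ t(t+1)·PV / [P·(1+y)²] = 1,726.1771 / (90.4605 × 1.097256) = 17.39076.

17.39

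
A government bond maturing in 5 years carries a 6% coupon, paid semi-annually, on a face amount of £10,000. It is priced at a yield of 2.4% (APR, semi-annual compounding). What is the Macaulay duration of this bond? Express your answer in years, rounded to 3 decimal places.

4.447 years

Periodic yield y = 0.012. Discount each cash flow and weight by its period:
  t   CF        PV=CF/(1+0.012)^t    t·PV
  1       300.00       296.4427       296.4427
  2       300.00       292.9276       585.8551
  3       300.00       289.4541       868.3623
  4       300.00       286.0218     1,144.0874
  5       300.00       282.6303     1,413.1514
  6       300.00       279.2789     1,675.6736
  7       300.00       275.9673     1,931.7713
  8       300.00       272.6950     2,181.5599
  9       300.00       269.4614     2,425.1530
  10   10,300.00     9,141.8081    91,418.0808
  Σ                 11,686.6873   103,940.1376
Price P = Σ PV = 11,686.6873.
Macaulay duration = Σ(t·PV) / P = 103,940.1376 / 11,686.6873 = 8.89389 half-year periods.
In years: 8.89389 / 2 = 4.44695 years.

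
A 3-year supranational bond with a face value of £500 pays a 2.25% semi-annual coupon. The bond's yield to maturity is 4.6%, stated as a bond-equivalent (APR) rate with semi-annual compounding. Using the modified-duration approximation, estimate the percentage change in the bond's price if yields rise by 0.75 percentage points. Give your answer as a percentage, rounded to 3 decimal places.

-2.137%

Periodic yield y = 0.023. Modified duration first:
  t   CF        PV=CF/(1+0.023)^t    t·PV
  1        5.625         5.4985         5.4985
  2        5.625         5.3749        10.7498
  3        5.625         5.2541        15.7622
  4        5.625         5.1359        20.5438
  5        5.625         5.0205        25.1023
  6      505.625       441.1383     2,646.8296
  Σ                    467.4222     2,724.4863
P = 467.4222; D_Mac = 5.82875 half-year periods = 2.91437 yrs; D_mod = 2.91437/(1+0.023) = 2.84885 yrs.
ΔP/P ≈ -D_mod · Δy = -2.84885 × (+0.0075) = -0.021366 = -2.1366%.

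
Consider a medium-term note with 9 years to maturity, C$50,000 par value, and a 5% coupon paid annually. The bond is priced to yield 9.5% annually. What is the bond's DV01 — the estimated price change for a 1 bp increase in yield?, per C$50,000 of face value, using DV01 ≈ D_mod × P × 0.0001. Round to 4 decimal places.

Periodic yield y = 0.095.
  t   CF        PV=CF/(1+0.095)^t    t·PV
  1     2,500.00     2,283.1050     2,283.1050
  2     2,500.00     2,085.0274     4,170.0548
  3     2,500.00     1,904.1346     5,712.4039
  4     2,500.00     1,738.9357     6,955.7429
  5     2,500.00     1,588.0692     7,940.3458
  6     2,500.00     1,450.2915     8,701.7488
  7     2,500.00     1,324.4671     9,271.2697
  8     2,500.00     1,209.5590     9,676.4720
  9    52,500.00    23,197.0218   208,773.1963
  Σ                 36,780.6113   263,484.3393
P = 36,780.6113; D_Mac = 7.16367 yrs; D_mod = 6.54217 yrs.
DV01 ≈ 6.54217 × 36,780.6113 × 0.0001 = 24.062497.

C$24.0625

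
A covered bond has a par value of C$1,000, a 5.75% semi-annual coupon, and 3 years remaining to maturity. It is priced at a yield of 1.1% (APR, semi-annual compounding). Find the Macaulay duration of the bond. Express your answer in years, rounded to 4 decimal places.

Periodic yield y = 0.0055. Discount each cash flow and weight by its period:
  t   CF        PV=CF/(1+0.0055)^t    t·PV
  1        28.75        28.5927        28.5927
  2        28.75        28.4363        56.8727
  3        28.75        28.2808        84.8424
  4        28.75        28.1261       112.5044
  5        28.75        27.9723       139.8613
  6     1,028.75       995.4453     5,972.6718
  Σ                  1,136.8535     6,395.3453
Price P = Σ PV = 1,136.8535.
Macaulay duration = Σ(t·PV) / P = 6,395.3453 / 1,136.8535 = 5.62548 half-year periods.
In years: 5.62548 / 2 = 2.81274 years.

2.8127 years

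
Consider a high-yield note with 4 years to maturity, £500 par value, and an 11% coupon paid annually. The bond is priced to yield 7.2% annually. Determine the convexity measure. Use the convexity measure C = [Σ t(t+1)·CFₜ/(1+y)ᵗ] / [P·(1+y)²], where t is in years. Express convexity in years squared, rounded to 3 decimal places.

14.394

With y = 0.072:
  t   CF        PV=CF/(1+0.072)^t    t·PV        t(t+1)·PV
  1        55.00        51.3060        51.3060         102.6119
  2        55.00        47.8600        95.7201         287.1603
  3        55.00        44.6456       133.9367         535.7468
  4       555.00       420.2559     1,681.0237       8,405.1184
  Σ                    564.0675     1,961.9864       9,330.6374
P = 564.0675.
Convexity = Σ t(t+1)·PV / [P·(1+y)²] = 9,330.6374 / (564.0675 × 1.149184) = 14.39430.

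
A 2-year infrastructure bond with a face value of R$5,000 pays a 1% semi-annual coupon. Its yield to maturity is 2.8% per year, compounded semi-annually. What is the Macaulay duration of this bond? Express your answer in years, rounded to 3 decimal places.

1.985 years

Periodic yield y = 0.014. Discount each cash flow and weight by its period:
  t   CF        PV=CF/(1+0.014)^t    t·PV
  1        25.00        24.6548        24.6548
  2        25.00        24.3144        48.6289
  3        25.00        23.9787        71.9362
  4     5,025.00     4,753.1798    19,012.7193
  Σ                  4,826.1278    19,157.9392
Price P = Σ PV = 4,826.1278.
Macaulay duration = Σ(t·PV) / P = 19,157.9392 / 4,826.1278 = 3.96963 half-year periods.
In years: 3.96963 / 2 = 1.98481 years.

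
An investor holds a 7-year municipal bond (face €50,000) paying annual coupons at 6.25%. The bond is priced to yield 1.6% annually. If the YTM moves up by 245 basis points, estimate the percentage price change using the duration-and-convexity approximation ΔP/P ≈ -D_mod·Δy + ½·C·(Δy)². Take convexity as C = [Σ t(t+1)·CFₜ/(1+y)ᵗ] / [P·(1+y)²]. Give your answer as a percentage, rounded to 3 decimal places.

With y = 0.016:
  t   CF        PV=CF/(1+0.016)^t    t·PV        t(t+1)·PV
  1     3,125.00     3,075.7874     3,075.7874       6,151.5748
  2     3,125.00     3,027.3498     6,054.6996      18,164.0988
  3     3,125.00     2,979.6750     8,939.0250      35,756.1001
  4     3,125.00     2,932.7510    11,731.0040      58,655.0198
  5     3,125.00     2,886.5659    14,432.8297      86,596.9780
  6     3,125.00     2,841.1082    17,046.6492     119,326.5445
  7    53,125.00    47,538.2278   332,767.5946   2,662,140.7568
  Σ                 65,281.4651   394,047.5895   2,986,791.0728
P = 65,281.4651; D_Mac = 6.03613 yrs; D_mod = 5.94108 yrs; C = 44.32284.
Duration effect: -5.94108 × (+0.0245) = -0.145556
Convexity effect: 0.5 × 44.32284 × (0.0245)² = +0.0133024
ΔP/P ≈ -0.145556 + 0.0133024 = -0.132254 = -13.2254%.

-13.225%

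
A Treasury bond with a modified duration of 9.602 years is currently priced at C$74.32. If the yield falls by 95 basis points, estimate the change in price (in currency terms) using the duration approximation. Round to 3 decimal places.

+C$6.779

Duration approximation: ΔP/P ≈ -D_mod · Δy = -9.602 × (-0.0095) = +0.091219.
ΔP ≈ 74.32 × (+0.091219) = +6.77939608.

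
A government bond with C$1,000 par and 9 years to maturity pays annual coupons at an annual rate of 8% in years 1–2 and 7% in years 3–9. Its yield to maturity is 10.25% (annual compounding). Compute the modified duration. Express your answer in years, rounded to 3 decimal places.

Periodic yield y = 0.1025. First find Macaulay duration:
  t   CF        PV=CF/(1+0.1025)^t    t·PV
  1        80.00        72.5624        72.5624
  2        80.00        65.8162       131.6324
  3        70.00        52.2351       156.7052
  4        70.00        47.3788       189.5150
  5        70.00        42.9739       214.8696
  6        70.00        38.9786       233.8717
  7        70.00        35.3548       247.4833
  8        70.00        32.0678       256.5425
  9     1,070.00       444.6071     4,001.4639
  Σ                    831.9746     5,504.6460
P = 831.9746; Macaulay duration = 5,504.6460 / 831.9746 = 6.61636 years.
Modified duration = D_Mac / (1 + y) = 6.61636 / 1.1025 = 6.00124 years.

6.001 years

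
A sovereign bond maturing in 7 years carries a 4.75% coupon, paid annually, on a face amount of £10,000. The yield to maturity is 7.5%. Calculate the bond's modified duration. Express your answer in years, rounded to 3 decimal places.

Periodic yield y = 0.075. First find Macaulay duration:
  t   CF        PV=CF/(1+0.075)^t    t·PV
  1       475.00       441.8605       441.8605
  2       475.00       411.0330       822.0660
  3       475.00       382.3563     1,147.0688
  4       475.00       355.6803     1,422.7210
  5       475.00       330.8654     1,654.3268
  6       475.00       307.7817     1,846.6903
  7    10,475.00     6,313.8576    44,197.0031
  Σ                  8,543.4346    51,531.7365
P = 8,543.4346; Macaulay duration = 51,531.7365 / 8,543.4346 = 6.03174 years.
Modified duration = D_Mac / (1 + y) = 6.03174 / 1.075 = 5.61092 years.

5.611 years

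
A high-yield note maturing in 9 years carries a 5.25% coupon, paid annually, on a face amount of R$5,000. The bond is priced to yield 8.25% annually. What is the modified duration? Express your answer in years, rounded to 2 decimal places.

Periodic yield y = 0.0825. First find Macaulay duration:
  t   CF        PV=CF/(1+0.0825)^t    t·PV
  1       262.50       242.4942       242.4942
  2       262.50       224.0131       448.0263
  3       262.50       206.9405       620.8216
  4       262.50       191.1691       764.6764
  5       262.50       176.5996       882.9981
  6       262.50       163.1405       978.8432
  7       262.50       150.7072     1,054.9503
  8       262.50       139.2214     1,113.7714
  9     5,262.50     2,578.3446    23,205.1015
  Σ                  4,072.6304    29,311.6831
P = 4,072.6304; Macaulay duration = 29,311.6831 / 4,072.6304 = 7.19724 years.
Modified duration = D_Mac / (1 + y) = 7.19724 / 1.0825 = 6.64872 years.

6.65 years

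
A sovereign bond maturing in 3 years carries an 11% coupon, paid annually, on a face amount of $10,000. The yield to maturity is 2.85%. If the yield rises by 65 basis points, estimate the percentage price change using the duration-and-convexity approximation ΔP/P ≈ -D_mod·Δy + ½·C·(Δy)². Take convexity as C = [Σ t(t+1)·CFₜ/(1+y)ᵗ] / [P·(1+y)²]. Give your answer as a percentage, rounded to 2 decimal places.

With y = 0.0285:
  t   CF        PV=CF/(1+0.0285)^t    t·PV        t(t+1)·PV
  1     1,100.00     1,069.5187     1,069.5187       2,139.0374
  2     1,100.00     1,039.8821     2,079.7642       6,239.2925
  3    11,100.00    10,202.5819    30,607.7458     122,430.9831
  Σ                 12,311.9827    33,757.0286     130,809.3130
P = 12,311.9827; D_Mac = 2.74180 yrs; D_mod = 2.66583 yrs; C = 10.04389.
Duration effect: -2.66583 × (+0.0065) = -0.017328
Convexity effect: 0.5 × 10.04389 × (0.0065)² = +0.0002122
ΔP/P ≈ -0.017328 + 0.0002122 = -0.017116 = -1.7116%.

-1.71%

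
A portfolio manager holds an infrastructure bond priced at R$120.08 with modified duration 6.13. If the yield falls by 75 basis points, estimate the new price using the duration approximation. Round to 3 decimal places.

Duration approximation: ΔP/P ≈ -D_mod · Δy = -6.13 × (-0.0075) = +0.045975.
New price ≈ 120.08 × (1 + 0.045975) = 125.600678.

R$125.601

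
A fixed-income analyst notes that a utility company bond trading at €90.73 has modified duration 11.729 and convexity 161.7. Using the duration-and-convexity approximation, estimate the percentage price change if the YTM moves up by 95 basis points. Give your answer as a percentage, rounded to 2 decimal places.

-10.41%

Duration effect: -D_mod·Δy = -11.729 × (+0.0095) = -0.1114255
Convexity effect: ½·C·(Δy)² = 0.5 × 161.7 × (0.0095)² = +0.0072967125
ΔP/P ≈ -0.1114255 + 0.0072967125 = -0.1041287875
= -10.41287875%.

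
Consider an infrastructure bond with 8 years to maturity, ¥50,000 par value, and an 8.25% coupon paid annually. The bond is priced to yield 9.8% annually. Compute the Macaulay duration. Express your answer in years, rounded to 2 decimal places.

Periodic yield y = 0.098. Discount each cash flow and weight by its year:
  t   CF        PV=CF/(1+0.098)^t    t·PV
  1     4,125.00     3,756.8306     3,756.8306
  2     4,125.00     3,421.5215     6,843.0430
  3     4,125.00     3,116.1398     9,348.4194
  4     4,125.00     2,838.0144    11,352.0575
  5     4,125.00     2,584.7126    12,923.5628
  6     4,125.00     2,354.0187    14,124.1123
  7     4,125.00     2,143.9150    15,007.4053
  8    54,125.00    25,620.0037   204,960.0298
  Σ                 45,835.1563   278,315.4607
Price P = Σ PV = 45,835.1563.
Macaulay duration = Σ(t·PV) / P = 278,315.4607 / 45,835.1563 = 6.07210 years.

6.07 years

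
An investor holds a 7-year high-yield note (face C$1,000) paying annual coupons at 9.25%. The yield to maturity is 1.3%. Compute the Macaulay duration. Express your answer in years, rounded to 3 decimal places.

5.772 years

Periodic yield y = 0.013. Discount each cash flow and weight by its year:
  t   CF        PV=CF/(1+0.013)^t    t·PV
  1        92.50        91.3129        91.3129
  2        92.50        90.1411       180.2822
  3        92.50        88.9843       266.9529
  4        92.50        87.8424       351.3694
  5        92.50        86.7151       433.5753
  6        92.50        85.6022       513.6134
  7     1,092.50       998.0570     6,986.3987
  Σ                  1,528.6549     8,823.5048
Price P = Σ PV = 1,528.6549.
Macaulay duration = Σ(t·PV) / P = 8,823.5048 / 1,528.6549 = 5.77207 years.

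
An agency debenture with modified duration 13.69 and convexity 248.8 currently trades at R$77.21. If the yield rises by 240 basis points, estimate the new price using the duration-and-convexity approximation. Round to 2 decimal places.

R$57.37

Duration effect: -D_mod·Δy = -13.69 × (+0.024) = -0.328560
Convexity effect: ½·C·(Δy)² = 0.5 × 248.8 × (0.024)² = +0.0716544
ΔP/P ≈ -0.328560 + 0.0716544 = -0.2569056
New price ≈ 77.21 × (1 - 0.2569056) = 57.374318624.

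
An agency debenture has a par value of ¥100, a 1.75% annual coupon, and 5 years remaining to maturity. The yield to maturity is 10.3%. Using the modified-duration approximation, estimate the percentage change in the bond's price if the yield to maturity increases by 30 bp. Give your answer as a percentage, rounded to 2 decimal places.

Periodic yield y = 0.103. Modified duration first:
  t   CF        PV=CF/(1+0.103)^t    t·PV
  1         1.75         1.5866         1.5866
  2         1.75         1.4384         2.8768
  3         1.75         1.3041         3.9123
  4         1.75         1.1823         4.7293
  5       101.75        62.3242       311.6211
  Σ                     67.8357       324.7261
P = 67.8357; D_Mac = 4.78695 yrs; D_mod = 4.78695/(1+0.103) = 4.33994 yrs.
ΔP/P ≈ -D_mod · Δy = -4.33994 × (+0.003) = -0.013020 = -1.3020%.

-1.30%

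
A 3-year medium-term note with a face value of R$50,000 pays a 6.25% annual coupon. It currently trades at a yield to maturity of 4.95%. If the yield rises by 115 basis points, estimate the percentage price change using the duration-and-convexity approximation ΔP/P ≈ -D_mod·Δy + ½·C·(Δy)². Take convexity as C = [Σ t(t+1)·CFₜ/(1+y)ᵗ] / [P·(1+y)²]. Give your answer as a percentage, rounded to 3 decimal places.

-3.035%

With y = 0.0495:
  t   CF        PV=CF/(1+0.0495)^t    t·PV        t(t+1)·PV
  1     3,125.00     2,977.6084     2,977.6084       5,955.2168
  2     3,125.00     2,837.1685     5,674.3371      17,023.0113
  3    53,125.00    45,956.9940   137,870.9820     551,483.9281
  Σ                 51,771.7709   146,522.9275     574,462.1562
P = 51,771.7709; D_Mac = 2.83017 yrs; D_mod = 2.69668 yrs; C = 10.07404.
Duration effect: -2.69668 × (+0.0115) = -0.031012
Convexity effect: 0.5 × 10.07404 × (0.0115)² = +0.0006661
ΔP/P ≈ -0.031012 + 0.0006661 = -0.030346 = -3.0346%.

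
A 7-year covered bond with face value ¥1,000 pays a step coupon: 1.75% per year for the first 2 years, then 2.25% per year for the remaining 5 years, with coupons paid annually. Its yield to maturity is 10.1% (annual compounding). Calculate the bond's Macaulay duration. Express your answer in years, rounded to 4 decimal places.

6.4735 years

Periodic yield y = 0.101. Discount each cash flow and weight by its year:
  t   CF        PV=CF/(1+0.101)^t    t·PV
  1        17.50        15.8946        15.8946
  2        17.50        14.4365        28.8731
  3        22.50        16.8586        50.5757
  4        22.50        15.3120        61.2482
  5        22.50        13.9074        69.5370
  6        22.50        12.6316        75.7896
  7     1,022.50       521.3773     3,649.6408
  Σ                    610.4181     3,951.5591
Price P = Σ PV = 610.4181.
Macaulay duration = Σ(t·PV) / P = 3,951.5591 / 610.4181 = 6.47353 years.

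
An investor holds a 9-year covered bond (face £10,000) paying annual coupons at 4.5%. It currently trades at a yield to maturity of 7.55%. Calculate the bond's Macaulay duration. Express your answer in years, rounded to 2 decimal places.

7.41 years

Periodic yield y = 0.0755. Discount each cash flow and weight by its year:
  t   CF        PV=CF/(1+0.0755)^t    t·PV
  1       450.00       418.4100       418.4100
  2       450.00       389.0377       778.0754
  3       450.00       361.7273     1,085.1819
  4       450.00       336.3341     1,345.3363
  5       450.00       312.7234     1,563.6172
  6       450.00       290.7703     1,744.6217
  7       450.00       270.3582     1,892.5077
  8       450.00       251.3791     2,011.0329
  9    10,450.00     5,427.7840    48,850.0562
  Σ                  8,058.5242    59,688.8393
Price P = Σ PV = 8,058.5242.
Macaulay duration = Σ(t·PV) / P = 59,688.8393 / 8,058.5242 = 7.40692 years.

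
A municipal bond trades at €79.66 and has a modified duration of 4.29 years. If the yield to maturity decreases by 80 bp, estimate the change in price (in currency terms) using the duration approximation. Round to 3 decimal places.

Duration approximation: ΔP/P ≈ -D_mod · Δy = -4.29 × (-0.008) = +0.034320.
ΔP ≈ 79.66 × (+0.034320) = +2.7339312.

+€2.734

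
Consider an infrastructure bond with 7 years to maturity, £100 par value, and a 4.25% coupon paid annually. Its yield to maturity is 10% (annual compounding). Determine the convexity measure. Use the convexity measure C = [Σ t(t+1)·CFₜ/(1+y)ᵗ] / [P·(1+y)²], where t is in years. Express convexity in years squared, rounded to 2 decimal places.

37.89

With y = 0.1:
  t   CF        PV=CF/(1+0.1)^t    t·PV        t(t+1)·PV
  1         4.25         3.8636         3.8636           7.7273
  2         4.25         3.5124         7.0248          21.0744
  3         4.25         3.1931         9.5793          38.3171
  4         4.25         2.9028        11.6112          58.0561
  5         4.25         2.6389        13.1946          79.1675
  6         4.25         2.3990        14.3941         100.7586
  7       104.25        53.4967       374.4771       2,995.8171
  Σ                     72.0066       434.1447       3,300.9180
P = 72.0066.
Convexity = Σ t(t+1)·PV / [P·(1+y)²] = 3,300.9180 / (72.0066 × 1.210000) = 37.88586.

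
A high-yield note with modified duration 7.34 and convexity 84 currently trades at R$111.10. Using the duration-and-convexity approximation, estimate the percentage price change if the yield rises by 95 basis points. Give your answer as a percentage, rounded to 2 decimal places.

Duration effect: -D_mod·Δy = -7.34 × (+0.0095) = -0.069730
Convexity effect: ½·C·(Δy)² = 0.5 × 84 × (0.0095)² = +0.0037905
ΔP/P ≈ -0.069730 + 0.0037905 = -0.0659395
= -6.59395%.

-6.59%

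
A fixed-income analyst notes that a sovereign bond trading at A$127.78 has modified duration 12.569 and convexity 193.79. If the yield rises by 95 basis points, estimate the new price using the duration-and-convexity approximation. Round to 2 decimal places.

A$113.64

Duration effect: -D_mod·Δy = -12.569 × (+0.0095) = -0.1194055
Convexity effect: ½·C·(Δy)² = 0.5 × 193.79 × (0.0095)² = +0.00874477375
ΔP/P ≈ -0.1194055 + 0.00874477375 = -0.11066072625
New price ≈ 127.78 × (1 - 0.11066072625) = 113.639772399775.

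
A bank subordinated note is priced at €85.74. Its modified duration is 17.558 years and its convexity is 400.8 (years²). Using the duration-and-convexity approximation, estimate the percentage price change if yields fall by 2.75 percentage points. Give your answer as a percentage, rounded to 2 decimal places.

Duration effect: -D_mod·Δy = -17.558 × (-0.0275) = +0.482845
Convexity effect: ½·C·(Δy)² = 0.5 × 400.8 × (-0.0275)² = +0.1515525
ΔP/P ≈ +0.482845 + 0.1515525 = +0.6343975
= +63.43975%.

+63.44%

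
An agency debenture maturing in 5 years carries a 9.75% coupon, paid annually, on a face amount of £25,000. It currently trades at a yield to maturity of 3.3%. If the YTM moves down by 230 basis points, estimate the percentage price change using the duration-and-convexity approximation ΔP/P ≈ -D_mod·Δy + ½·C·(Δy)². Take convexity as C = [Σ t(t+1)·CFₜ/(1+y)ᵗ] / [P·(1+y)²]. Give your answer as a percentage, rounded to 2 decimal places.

+10.16%

With y = 0.033:
  t   CF        PV=CF/(1+0.033)^t    t·PV        t(t+1)·PV
  1     2,437.50     2,359.6321     2,359.6321       4,719.2643
  2     2,437.50     2,284.2518     4,568.5037      13,705.5110
  3     2,437.50     2,211.2796     6,633.8388      26,535.3552
  4     2,437.50     2,140.6385     8,562.5541      42,812.7706
  5    27,437.50    23,326.1428   116,630.7140     699,784.2840
  Σ                 32,321.9449   138,755.2427     787,557.1851
P = 32,321.9449; D_Mac = 4.29291 yrs; D_mod = 4.15577 yrs; C = 22.83410.
Duration effect: -4.15577 × (-0.023) = +0.095583
Convexity effect: 0.5 × 22.83410 × (-0.023)² = +0.0060396
ΔP/P ≈ +0.095583 + 0.0060396 = +0.101622 = +10.1622%.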